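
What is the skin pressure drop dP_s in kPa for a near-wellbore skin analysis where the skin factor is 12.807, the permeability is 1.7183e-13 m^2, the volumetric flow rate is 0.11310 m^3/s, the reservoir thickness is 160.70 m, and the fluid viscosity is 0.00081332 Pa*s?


dP_s = S * q * mu / (2*pi*k*hr) / 1000
dP_s = 12.807 * 0.11310 * 0.00081332 / (2*pi*1.7183e-13*160.70) / 1000
dP_s = 6790.1 kPa


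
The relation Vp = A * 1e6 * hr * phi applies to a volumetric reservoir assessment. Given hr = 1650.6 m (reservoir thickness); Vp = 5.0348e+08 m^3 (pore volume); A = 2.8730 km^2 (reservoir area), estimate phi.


phi = Vp / (A * 1e6 * hr)
phi = 5.0348e+08 / (2.8730 * 1e6 * 1650.6)
phi = 0.10617


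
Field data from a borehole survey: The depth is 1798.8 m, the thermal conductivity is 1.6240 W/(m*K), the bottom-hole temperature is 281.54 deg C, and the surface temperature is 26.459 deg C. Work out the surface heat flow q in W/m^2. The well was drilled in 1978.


Step 1: grad = (T_d - T_surf)/d * 1000 = (281.54 - 26.459)/1798.8 * 1000 = 141.8062 deg C/km
Step 2: q = k * grad / 1000 = 1.624 * 141.8062 / 1000 = 0.23029 W/m^2
q = 0.23029 W/m^2


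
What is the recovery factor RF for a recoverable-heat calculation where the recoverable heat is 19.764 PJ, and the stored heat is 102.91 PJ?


RF = Q_rec / Q_s
RF = 19.764 / 102.91
RF = 0.19205


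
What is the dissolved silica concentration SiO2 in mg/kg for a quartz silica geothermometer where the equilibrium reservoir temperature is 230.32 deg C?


SiO2 = 10^(5.19 - 1309/(T_eq + 273.15))
SiO2 = 10^(5.19 - 1309/(230.32 + 273.15))
SiO2 = 389.08 mg/kg


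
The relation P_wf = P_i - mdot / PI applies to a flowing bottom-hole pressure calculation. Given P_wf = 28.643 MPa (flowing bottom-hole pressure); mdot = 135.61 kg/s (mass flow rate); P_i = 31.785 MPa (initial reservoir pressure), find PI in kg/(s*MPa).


PI = mdot / (P_i - P_wf)
PI = 135.61 / (31.785 - 28.643)
PI = 43.160 kg/(s*MPa)


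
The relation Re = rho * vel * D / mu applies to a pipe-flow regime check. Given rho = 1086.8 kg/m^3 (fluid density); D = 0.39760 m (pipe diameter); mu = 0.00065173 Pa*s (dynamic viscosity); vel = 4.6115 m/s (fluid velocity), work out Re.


Re = rho * vel * D / mu
Re = 1086.8 * 4.6115 * 0.39760 / 0.00065173
Re = 3.0575e+06


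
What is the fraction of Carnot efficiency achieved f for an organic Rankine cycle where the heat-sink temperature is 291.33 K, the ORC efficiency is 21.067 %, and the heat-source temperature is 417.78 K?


f = (eta_orc/100) / (1 - Tc/Th)
f = (21.067/100) / (1 - 291.33/417.78)
f = 0.69604


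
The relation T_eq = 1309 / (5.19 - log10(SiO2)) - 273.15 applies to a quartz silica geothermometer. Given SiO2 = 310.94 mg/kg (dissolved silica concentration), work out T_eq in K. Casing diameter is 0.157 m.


T_eq = 1309 / (5.19 - log10(SiO2)) - 273.15
T_eq = 1309 / (5.19 - log10(310.94)) - 273.15
T_eq = 212.1459 deg C
Convert to K: 212.1459 + 273.15 = 485.30 K
T_eq = 485.30 K


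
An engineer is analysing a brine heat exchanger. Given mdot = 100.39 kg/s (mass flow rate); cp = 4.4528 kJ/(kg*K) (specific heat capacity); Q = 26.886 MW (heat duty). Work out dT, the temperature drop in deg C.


dT = Q * 1000 / (mdot * cp)
dT = 26.886 * 1000 / (100.39 * 4.4528)
dT = 60.14542 K
Convert (temperature difference, 1 K = 1 deg C): 60.14542 K = 60.14542 deg C
dT = 60.145 deg C


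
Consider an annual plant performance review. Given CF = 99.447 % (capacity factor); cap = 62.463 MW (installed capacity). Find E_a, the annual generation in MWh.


E_a = CF / 100 * cap * 8760
E_a = 99.447 / 100 * 62.463 * 8760
E_a = 5.4415e+05 MWh


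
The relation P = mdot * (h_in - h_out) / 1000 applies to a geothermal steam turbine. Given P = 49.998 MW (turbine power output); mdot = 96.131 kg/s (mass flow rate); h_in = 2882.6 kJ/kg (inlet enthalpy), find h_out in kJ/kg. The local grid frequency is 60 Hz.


h_out = h_in - P * 1000 / mdot
h_out = 2882.6 - 49.998 * 1000 / 96.131
h_out = 2362.5 kJ/kg


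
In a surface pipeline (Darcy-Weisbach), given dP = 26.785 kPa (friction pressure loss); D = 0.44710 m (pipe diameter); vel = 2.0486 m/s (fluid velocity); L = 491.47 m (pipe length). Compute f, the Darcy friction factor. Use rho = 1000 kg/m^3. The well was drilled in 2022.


f = dP*1000 / ((L/D)*(rho*vel^2/2))
f = 26.785*1000 / ((491.47/0.44710)*(1000*2.0486^2/2))
f = 0.011612


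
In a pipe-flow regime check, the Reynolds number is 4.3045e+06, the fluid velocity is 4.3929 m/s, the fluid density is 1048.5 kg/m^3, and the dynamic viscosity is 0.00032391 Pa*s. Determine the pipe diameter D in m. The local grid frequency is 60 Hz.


D = Re * mu / (rho * vel)
D = 4.3045e+06 * 0.00032391 / (1048.5 * 4.3929)
D = 0.30271 m


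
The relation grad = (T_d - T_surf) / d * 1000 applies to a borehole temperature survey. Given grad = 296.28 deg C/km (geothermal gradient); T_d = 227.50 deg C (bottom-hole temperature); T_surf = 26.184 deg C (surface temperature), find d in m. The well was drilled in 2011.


d = (T_d - T_surf) / grad * 1000
d = (227.50 - 26.184) / 296.28 * 1000
d = 679.48 m


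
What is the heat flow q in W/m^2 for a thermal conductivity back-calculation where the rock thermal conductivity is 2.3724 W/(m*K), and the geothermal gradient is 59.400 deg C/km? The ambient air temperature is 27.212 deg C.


q = k * grad / 1000
q = 2.3724 * 59.400 / 1000
q = 0.14092 W/m^2


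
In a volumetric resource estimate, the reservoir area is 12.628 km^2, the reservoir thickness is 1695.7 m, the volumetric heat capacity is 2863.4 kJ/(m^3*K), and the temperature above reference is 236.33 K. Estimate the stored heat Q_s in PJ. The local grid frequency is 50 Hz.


Step 1: Vr = A*1e6*hr = 12.628*1e6*1695.7 = 2.141330e+10 m^3
Step 2: Q_s = Vr*rhoc*dT/1e12 = 2.141330e+10*2863.4*236.33/1e12 = 14491 PJ
Q_s = 14491 PJ


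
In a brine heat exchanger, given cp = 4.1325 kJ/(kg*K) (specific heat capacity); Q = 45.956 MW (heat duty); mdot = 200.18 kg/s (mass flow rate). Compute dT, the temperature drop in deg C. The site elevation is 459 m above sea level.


dT = Q * 1000 / (mdot * cp)
dT = 45.956 * 1000 / (200.18 * 4.1325)
dT = 55.55315 K
Convert (temperature difference, 1 K = 1 deg C): 55.55315 K = 55.55315 deg C
dT = 55.553 deg C


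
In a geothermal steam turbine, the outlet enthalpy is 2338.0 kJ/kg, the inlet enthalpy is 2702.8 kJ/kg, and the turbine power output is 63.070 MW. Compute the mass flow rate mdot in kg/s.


mdot = P * 1000 / (h_in - h_out)
mdot = 63.070 * 1000 / (2702.8 - 2338.0)
mdot = 172.89 kg/s


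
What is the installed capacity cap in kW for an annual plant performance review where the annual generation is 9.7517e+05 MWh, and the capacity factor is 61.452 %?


cap = E_a / (CF/100 * 8760)
cap = 9.7517e+05 / (61.452/100 * 8760)
cap = 181.1508 MW
Convert: 181.1508 MW * 1000.0 = 1.8115e+05 kW
cap = 1.8115e+05 kW


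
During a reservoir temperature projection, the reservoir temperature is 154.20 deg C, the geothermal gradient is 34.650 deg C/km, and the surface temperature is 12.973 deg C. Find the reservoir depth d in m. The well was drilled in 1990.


d = (T_res - T_surf) / grad * 1000
d = (154.20 - 12.973) / 34.650 * 1000
d = 4075.8 m


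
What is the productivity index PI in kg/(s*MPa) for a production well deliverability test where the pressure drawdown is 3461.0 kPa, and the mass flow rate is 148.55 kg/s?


PI = mdot * 1000 / dP
PI = 148.55 * 1000 / 3461.0
PI = 42.921 kg/(s*MPa)


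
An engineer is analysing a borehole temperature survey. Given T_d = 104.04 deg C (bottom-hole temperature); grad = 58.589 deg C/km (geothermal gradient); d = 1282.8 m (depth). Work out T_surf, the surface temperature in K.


T_surf = T_d - grad * d / 1000
T_surf = 104.04 - 58.589 * 1282.8 / 1000
T_surf = 28.88203 deg C
Convert to K: 28.88203 + 273.15 = 302.03 K
T_surf = 302.03 K


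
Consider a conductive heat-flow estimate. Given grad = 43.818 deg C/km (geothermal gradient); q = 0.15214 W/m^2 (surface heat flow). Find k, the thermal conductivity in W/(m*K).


k = q * 1000 / grad
k = 0.15214 * 1000 / 43.818
k = 3.4721 W/(m*K)


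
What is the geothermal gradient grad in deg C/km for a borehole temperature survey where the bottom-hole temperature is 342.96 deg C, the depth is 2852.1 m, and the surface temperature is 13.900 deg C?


grad = (T_d - T_surf) / d * 1000
grad = (342.96 - 13.900) / 2852.1 * 1000
grad = 115.37 deg C/km


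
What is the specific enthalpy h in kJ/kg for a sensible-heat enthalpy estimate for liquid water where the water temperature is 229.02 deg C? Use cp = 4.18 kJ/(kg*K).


h = cp * T
h = 4.18 * 229.02
h = 957.30 kJ/kg


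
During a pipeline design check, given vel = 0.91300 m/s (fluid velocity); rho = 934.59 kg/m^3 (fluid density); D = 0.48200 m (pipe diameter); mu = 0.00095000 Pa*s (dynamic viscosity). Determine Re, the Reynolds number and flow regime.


Step 1: Re = rho*vel*D/mu = 934.59*0.913*0.482/0.00095 = 4.3293e+05
Step 2: Re = 4.3293e+05 > 4000, so flow is turbulent.
Re = 4.3293e+05 (turbulent)


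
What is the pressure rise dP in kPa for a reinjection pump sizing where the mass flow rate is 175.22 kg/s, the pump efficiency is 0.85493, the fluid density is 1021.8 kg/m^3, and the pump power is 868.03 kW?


dP = P_pump * rho * eta / mdot
dP = 868.03 * 1021.8 * 0.85493 / 175.22
dP = 4327.6 kPa


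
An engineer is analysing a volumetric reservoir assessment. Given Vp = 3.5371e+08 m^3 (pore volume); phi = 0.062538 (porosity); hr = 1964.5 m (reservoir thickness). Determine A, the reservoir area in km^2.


A = Vp / (1e6 * hr * phi)
A = 3.5371e+08 / (1e6 * 1964.5 * 0.062538)
A = 2.8791 km^2


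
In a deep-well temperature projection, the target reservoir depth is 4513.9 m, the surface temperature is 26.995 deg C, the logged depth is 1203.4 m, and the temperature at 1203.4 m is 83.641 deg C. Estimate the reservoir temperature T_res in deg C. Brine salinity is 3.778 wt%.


Step 1: grad = (T_d1 - T_surf)/d1 * 1000 = (83.641 - 26.995)/1203.4 * 1000 = 47.07163 deg C/km
Step 2: T_res = T_surf + grad*d2/1000 = 26.995 + 47.07163*4513.9/1000 = 239.47 deg C
T_res = 239.47 deg C


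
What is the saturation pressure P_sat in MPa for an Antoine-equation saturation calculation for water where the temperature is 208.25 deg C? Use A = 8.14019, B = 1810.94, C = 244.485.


P_sat = 10^(A - B/(C + T)) / 760 * 0.101325
P_sat = 10^(8.14019 - 1810.94/(244.485 + 208.25)) / 760 * 0.101325
P_sat = 1.8412 MPa


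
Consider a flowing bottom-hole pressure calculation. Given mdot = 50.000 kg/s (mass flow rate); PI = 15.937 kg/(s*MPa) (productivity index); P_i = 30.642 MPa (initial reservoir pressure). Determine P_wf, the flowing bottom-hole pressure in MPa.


P_wf = P_i - mdot / PI
P_wf = 30.642 - 50.000 / 15.937
P_wf = 27.505 MPa


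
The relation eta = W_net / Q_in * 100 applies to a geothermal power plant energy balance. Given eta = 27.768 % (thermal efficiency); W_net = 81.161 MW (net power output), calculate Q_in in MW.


Q_in = W_net / (eta / 100)
Q_in = 81.161 / (27.768 / 100)
Q_in = 292.28 MW


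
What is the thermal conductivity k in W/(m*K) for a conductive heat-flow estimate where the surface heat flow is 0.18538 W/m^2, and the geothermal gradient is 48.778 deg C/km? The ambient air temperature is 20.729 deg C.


k = q * 1000 / grad
k = 0.18538 * 1000 / 48.778
k = 3.8005 W/(m*K)


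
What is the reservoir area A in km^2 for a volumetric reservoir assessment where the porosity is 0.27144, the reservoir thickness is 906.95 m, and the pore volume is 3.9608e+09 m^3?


A = Vp / (1e6 * hr * phi)
A = 3.9608e+09 / (1e6 * 906.95 * 0.27144)
A = 16.089 km^2


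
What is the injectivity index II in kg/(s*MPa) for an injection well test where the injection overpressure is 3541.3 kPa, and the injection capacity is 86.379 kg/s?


II = mdot * 1000 / dP
II = 86.379 * 1000 / 3541.3
II = 24.392 kg/(s*MPa)


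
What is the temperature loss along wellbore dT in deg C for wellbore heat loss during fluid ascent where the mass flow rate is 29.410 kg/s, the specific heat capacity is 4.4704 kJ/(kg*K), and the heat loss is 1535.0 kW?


dT = Q_loss / (mdot * cp)
dT = 1535.0 / (29.410 * 4.4704)
dT = 11.67527 K
Convert (temperature difference, 1 K = 1 deg C): 11.67527 K = 11.67527 deg C
dT = 11.675 deg C


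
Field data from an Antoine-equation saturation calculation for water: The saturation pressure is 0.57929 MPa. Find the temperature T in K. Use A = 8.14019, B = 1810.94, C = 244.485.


T = B / (A - log10(P_sat * 760 / 0.101325)) - C
T = 1810.94 / (8.14019 - log10(0.57929 * 760 / 0.101325)) - 244.485
T = 157.7497 deg C
Convert to K: 157.7497 + 273.15 = 430.90 K
T = 430.90 K


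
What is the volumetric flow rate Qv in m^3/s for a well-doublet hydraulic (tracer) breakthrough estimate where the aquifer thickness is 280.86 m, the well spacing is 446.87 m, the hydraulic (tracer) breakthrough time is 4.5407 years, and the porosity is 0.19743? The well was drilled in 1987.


Qv = pi*hr*phi*L^2 / (3*t_bt*365.25*86400)
Qv = pi*280.86*0.19743*446.87^2 / (3*4.5407*365.25*86400)
Qv = 0.080922 m^3/s


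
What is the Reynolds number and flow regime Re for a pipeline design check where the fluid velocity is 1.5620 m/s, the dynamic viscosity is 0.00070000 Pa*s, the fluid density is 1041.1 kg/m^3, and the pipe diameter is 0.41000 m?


Step 1: Re = rho*vel*D/mu = 1041.1*1.562*0.41/0.0007 = 9.5249e+05
Step 2: Re = 9.5249e+05 > 4000, so flow is turbulent.
Re = 9.5249e+05 (turbulent)


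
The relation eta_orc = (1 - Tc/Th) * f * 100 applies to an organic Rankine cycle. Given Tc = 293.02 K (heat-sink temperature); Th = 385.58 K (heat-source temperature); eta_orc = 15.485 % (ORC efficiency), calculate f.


f = (eta_orc/100) / (1 - Tc/Th)
f = (15.485/100) / (1 - 293.02/385.58)
f = 0.64506


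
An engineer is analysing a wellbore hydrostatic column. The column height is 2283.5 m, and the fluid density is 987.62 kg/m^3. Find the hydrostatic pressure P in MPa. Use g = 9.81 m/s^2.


P = rho * g * h / 1e6
P = 987.62 * 9.81 * 2283.5 / 1e6
P = 22.124 MPa


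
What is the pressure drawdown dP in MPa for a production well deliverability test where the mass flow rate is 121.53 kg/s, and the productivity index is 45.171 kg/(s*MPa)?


dP = mdot * 1000 / PI
dP = 121.53 * 1000 / 45.171
dP = 2690.443 kPa
Convert: 2690.443 kPa * 0.001 = 2.6904 MPa
dP = 2.6904 MPa


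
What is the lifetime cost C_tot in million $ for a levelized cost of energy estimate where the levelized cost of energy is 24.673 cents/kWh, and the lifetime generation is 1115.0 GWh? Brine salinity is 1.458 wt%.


C_tot = LCOE / 100 * E_tot
C_tot = 24.673 / 100 * 1115.0
C_tot = 275.10 million $


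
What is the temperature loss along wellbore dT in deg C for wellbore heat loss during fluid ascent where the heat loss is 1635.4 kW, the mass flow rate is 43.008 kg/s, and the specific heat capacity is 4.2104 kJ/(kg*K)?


dT = Q_loss / (mdot * cp)
dT = 1635.4 / (43.008 * 4.2104)
dT = 9.031323 K
Convert (temperature difference, 1 K = 1 deg C): 9.031323 K = 9.031323 deg C
dT = 9.0313 deg C


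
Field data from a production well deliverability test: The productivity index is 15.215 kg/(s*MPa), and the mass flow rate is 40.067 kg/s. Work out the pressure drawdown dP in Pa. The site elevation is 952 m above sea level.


dP = mdot * 1000 / PI
dP = 40.067 * 1000 / 15.215
dP = 2633.388 kPa
Convert: 2633.388 kPa * 1000.0 = 2.6334e+06 Pa
dP = 2.6334e+06 Pa


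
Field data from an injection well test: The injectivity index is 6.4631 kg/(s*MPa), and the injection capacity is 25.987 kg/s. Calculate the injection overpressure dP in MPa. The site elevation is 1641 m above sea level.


dP = mdot * 1000 / II
dP = 25.987 * 1000 / 6.4631
dP = 4020.826 kPa
Convert: 4020.826 kPa * 0.001 = 4.0208 MPa
dP = 4.0208 MPa


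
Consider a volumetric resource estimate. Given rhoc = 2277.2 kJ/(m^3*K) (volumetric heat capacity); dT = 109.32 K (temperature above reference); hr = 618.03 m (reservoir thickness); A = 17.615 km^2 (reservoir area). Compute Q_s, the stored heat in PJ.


Step 1: Vr = A*1e6*hr = 17.615*1e6*618.03 = 1.088660e+10 m^3
Step 2: Q_s = Vr*rhoc*dT/1e12 = 1.088660e+10*2277.2*109.32/1e12 = 2710.1 PJ
Q_s = 2710.1 PJ


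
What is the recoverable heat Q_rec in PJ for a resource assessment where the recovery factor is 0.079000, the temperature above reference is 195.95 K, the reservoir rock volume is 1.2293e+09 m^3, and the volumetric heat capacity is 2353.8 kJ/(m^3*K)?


Step 1: Q_s = Vr*rhoc*dT/1e12 = 1.2293e+09*2353.8*195.95/1e12 = 566.9865 PJ
Step 2: Q_rec = Q_s * RF = 566.9865 * 0.079 = 44.792 PJ
Q_rec = 44.792 PJ


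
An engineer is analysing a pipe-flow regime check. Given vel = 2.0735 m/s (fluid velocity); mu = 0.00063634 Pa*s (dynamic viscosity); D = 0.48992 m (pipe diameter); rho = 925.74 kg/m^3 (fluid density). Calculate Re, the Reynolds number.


Re = rho * vel * D / mu
Re = 925.74 * 2.0735 * 0.48992 / 0.00063634
Re = 1.4778e+06


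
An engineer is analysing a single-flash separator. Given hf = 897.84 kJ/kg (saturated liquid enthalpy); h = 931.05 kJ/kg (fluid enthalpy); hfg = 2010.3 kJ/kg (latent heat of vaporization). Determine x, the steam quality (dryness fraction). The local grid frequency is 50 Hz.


x = (h - hf) / hfg
x = (931.05 - 897.84) / 2010.3
x = 0.016520


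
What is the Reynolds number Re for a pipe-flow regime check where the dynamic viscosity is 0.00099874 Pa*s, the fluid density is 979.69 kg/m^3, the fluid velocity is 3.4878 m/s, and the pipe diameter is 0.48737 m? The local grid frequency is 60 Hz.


Re = rho * vel * D / mu
Re = 979.69 * 3.4878 * 0.48737 / 0.00099874
Re = 1.6674e+06


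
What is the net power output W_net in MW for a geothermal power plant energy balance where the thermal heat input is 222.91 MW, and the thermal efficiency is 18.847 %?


W_net = eta / 100 * Q_in
W_net = 18.847 / 100 * 222.91
W_net = 42.012 MW


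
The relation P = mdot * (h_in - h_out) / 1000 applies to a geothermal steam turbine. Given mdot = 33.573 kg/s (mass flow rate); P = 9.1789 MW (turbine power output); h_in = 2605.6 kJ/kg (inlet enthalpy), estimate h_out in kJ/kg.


h_out = h_in - P * 1000 / mdot
h_out = 2605.6 - 9.1789 * 1000 / 33.573
h_out = 2332.2 kJ/kg


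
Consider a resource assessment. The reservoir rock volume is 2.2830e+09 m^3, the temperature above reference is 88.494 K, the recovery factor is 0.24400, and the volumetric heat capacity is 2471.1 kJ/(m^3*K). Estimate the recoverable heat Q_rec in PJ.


Step 1: Q_s = Vr*rhoc*dT/1e12 = 2.2830e+09*2471.1*88.494/1e12 = 499.2408 PJ
Step 2: Q_rec = Q_s * RF = 499.2408 * 0.244 = 121.81 PJ
Q_rec = 121.81 PJ


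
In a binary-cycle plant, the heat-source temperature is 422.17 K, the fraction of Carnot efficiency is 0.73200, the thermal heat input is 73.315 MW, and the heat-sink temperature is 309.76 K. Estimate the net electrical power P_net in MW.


Step 1: eta = (1 - Tc/Th)*f = (1 - 309.76/422.17)*0.732 = 0.1949075
Step 2: P_net = eta * Q_in = 0.1949075 * 73.315 = 14.290 MW
P_net = 14.290 MW


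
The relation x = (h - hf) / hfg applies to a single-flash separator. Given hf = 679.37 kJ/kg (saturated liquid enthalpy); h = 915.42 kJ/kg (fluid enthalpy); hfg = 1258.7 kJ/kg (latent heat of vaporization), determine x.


x = (h - hf) / hfg
x = (915.42 - 679.37) / 1258.7
x = 0.18753


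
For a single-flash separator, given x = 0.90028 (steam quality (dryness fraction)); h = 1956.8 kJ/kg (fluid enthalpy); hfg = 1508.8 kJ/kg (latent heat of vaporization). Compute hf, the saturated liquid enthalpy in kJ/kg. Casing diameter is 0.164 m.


hf = h - x * hfg
hf = 1956.8 - 0.90028 * 1508.8
hf = 598.46 kJ/kg


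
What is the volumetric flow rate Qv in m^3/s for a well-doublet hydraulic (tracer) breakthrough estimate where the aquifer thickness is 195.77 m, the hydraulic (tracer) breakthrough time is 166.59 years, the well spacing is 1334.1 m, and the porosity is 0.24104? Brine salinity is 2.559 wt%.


Qv = pi*hr*phi*L^2 / (3*t_bt*365.25*86400)
Qv = pi*195.77*0.24104*1334.1^2 / (3*166.59*365.25*86400)
Qv = 0.016730 m^3/s


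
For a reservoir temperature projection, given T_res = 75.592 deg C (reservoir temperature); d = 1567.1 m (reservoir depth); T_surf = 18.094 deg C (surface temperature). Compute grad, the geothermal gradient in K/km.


grad = (T_res - T_surf) / d * 1000
grad = (75.592 - 18.094) / 1567.1 * 1000
grad = 36.69070 deg C/km
Convert: 36.69070 deg C/km * 1.0 = 36.691 K/km
grad = 36.691 K/km


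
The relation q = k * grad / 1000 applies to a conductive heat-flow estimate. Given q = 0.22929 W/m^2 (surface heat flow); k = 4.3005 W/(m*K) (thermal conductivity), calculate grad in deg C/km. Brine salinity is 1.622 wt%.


grad = q * 1000 / k
grad = 0.22929 * 1000 / 4.3005
grad = 53.317 deg C/km


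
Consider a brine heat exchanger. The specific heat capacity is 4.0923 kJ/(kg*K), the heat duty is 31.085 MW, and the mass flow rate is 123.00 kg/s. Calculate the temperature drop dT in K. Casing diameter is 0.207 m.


dT = Q * 1000 / (mdot * cp)
dT = 31.085 * 1000 / (123.00 * 4.0923)
dT = 61.756 K


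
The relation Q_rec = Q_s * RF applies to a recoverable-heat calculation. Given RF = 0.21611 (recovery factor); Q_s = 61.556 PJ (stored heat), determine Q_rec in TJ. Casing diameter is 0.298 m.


Q_rec = Q_s * RF
Q_rec = 61.556 * 0.21611
Q_rec = 13.30287 PJ
Convert: 13.30287 PJ * 1000.0 = 13303 TJ
Q_rec = 13303 TJ


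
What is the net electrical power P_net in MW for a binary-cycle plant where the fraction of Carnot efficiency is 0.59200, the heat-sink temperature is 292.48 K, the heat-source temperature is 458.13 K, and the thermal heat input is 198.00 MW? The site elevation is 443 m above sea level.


Step 1: eta = (1 - Tc/Th)*f = (1 - 292.48/458.13)*0.592 = 0.2140545
Step 2: P_net = eta * Q_in = 0.2140545 * 198.0 = 42.383 MW
P_net = 42.383 MW


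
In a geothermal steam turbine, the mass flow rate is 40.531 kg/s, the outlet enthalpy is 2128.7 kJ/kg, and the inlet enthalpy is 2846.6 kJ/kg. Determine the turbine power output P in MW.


P = mdot * (h_in - h_out) / 1000
P = 40.531 * (2846.6 - 2128.7) / 1000
P = 29.097 MW


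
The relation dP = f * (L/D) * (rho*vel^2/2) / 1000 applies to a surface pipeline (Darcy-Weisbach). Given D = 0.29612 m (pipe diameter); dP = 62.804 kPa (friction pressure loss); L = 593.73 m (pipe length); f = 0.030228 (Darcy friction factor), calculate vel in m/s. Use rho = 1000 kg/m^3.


vel = sqrt(dP*1000*2*D / (f*L*rho))
vel = sqrt(62.804*1000*2*0.29612 / (0.030228*593.73*1000))
vel = 1.4396 m/s


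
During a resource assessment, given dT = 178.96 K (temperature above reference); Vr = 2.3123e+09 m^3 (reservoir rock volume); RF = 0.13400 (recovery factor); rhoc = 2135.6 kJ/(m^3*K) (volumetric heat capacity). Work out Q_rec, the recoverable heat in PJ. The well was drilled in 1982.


Step 1: Q_s = Vr*rhoc*dT/1e12 = 2.3123e+09*2135.6*178.96/1e12 = 883.7309 PJ
Step 2: Q_rec = Q_s * RF = 883.7309 * 0.134 = 118.42 PJ
Q_rec = 118.42 PJ


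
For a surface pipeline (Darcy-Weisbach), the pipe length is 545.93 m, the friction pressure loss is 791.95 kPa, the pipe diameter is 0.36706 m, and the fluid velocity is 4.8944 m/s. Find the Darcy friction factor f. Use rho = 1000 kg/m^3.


f = dP*1000 / ((L/D)*(rho*vel^2/2))
f = 791.95*1000 / ((545.93/0.36706)*(1000*4.8944^2/2))
f = 0.044456


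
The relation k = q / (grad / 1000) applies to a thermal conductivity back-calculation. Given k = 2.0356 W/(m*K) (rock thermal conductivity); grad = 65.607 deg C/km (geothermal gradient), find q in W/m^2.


q = k * grad / 1000
q = 2.0356 * 65.607 / 1000
q = 0.13355 W/m^2


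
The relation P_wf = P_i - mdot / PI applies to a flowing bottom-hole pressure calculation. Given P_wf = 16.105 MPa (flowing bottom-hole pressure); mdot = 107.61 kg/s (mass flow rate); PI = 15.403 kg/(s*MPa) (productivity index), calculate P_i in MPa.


P_i = P_wf + mdot / PI
P_i = 16.105 + 107.61 / 15.403
P_i = 23.091 MPa


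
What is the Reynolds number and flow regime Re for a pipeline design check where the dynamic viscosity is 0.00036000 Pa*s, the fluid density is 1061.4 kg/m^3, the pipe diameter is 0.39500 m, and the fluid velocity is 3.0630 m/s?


Step 1: Re = rho*vel*D/mu = 1061.4*3.063*0.395/0.00036 = 3.5671e+06
Step 2: Re = 3.5671e+06 > 4000, so flow is turbulent.
Re = 3.5671e+06 (turbulent)


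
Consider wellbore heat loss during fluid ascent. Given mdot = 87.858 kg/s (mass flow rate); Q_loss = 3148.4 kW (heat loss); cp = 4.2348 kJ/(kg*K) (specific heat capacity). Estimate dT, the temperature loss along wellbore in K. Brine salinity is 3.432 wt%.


dT = Q_loss / (mdot * cp)
dT = 3148.4 / (87.858 * 4.2348)
dT = 8.4621 K


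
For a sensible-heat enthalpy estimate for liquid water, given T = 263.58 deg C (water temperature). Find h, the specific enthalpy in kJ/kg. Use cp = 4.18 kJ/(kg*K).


h = cp * T
h = 4.18 * 263.58
h = 1101.8 kJ/kg


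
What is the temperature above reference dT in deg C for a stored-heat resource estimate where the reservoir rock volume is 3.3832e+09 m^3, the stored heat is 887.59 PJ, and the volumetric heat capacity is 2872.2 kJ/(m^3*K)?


dT = Q_s * 1e12 / (Vr * rhoc)
dT = 887.59 * 1e12 / (3.3832e+09 * 2872.2)
dT = 91.34190 K
Convert (temperature difference, 1 K = 1 deg C): 91.34190 K = 91.34190 deg C
dT = 91.342 deg C


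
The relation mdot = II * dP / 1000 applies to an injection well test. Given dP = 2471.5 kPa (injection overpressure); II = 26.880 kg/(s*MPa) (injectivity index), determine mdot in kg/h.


mdot = II * dP / 1000
mdot = 26.880 * 2471.5 / 1000
mdot = 66.43392 kg/s
Convert: 66.43392 kg/s * 3600.0 = 2.3916e+05 kg/h
mdot = 2.3916e+05 kg/h


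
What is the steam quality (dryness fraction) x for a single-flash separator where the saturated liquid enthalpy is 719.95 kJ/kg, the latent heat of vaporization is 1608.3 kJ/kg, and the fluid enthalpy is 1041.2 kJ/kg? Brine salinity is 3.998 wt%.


x = (h - hf) / hfg
x = (1041.2 - 719.95) / 1608.3
x = 0.19975


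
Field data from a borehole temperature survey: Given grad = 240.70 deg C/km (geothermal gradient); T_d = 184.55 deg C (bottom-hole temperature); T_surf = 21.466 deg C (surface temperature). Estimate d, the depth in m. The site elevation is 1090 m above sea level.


d = (T_d - T_surf) / grad * 1000
d = (184.55 - 21.466) / 240.70 * 1000
d = 677.54 m


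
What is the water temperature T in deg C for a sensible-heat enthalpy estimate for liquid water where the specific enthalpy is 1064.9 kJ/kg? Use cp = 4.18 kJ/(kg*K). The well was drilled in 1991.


T = h / cp
T = 1064.9 / 4.18
T = 254.76 deg C


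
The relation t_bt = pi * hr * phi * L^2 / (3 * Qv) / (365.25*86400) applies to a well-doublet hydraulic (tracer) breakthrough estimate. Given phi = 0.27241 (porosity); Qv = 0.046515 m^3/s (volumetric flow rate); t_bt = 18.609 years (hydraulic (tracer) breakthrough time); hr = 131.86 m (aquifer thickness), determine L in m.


L = sqrt(t_bt*365.25*86400*3*Qv / (pi*hr*phi))
L = sqrt(18.609*365.25*86400*3*0.046515 / (pi*131.86*0.27241))
L = 852.17 m


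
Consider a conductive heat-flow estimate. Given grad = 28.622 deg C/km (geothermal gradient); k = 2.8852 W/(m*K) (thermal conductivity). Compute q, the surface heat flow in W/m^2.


q = k * grad / 1000
q = 2.8852 * 28.622 / 1000
q = 0.082580 W/m^2


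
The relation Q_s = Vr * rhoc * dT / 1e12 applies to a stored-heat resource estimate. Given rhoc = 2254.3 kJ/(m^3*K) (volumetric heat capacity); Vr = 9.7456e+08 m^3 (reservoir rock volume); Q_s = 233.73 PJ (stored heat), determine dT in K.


dT = Q_s * 1e12 / (Vr * rhoc)
dT = 233.73 * 1e12 / (9.7456e+08 * 2254.3)
dT = 106.39 K


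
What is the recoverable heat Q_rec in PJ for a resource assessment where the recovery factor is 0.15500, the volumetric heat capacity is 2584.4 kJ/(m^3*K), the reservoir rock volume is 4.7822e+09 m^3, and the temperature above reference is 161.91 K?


Step 1: Q_s = Vr*rhoc*dT/1e12 = 4.7822e+09*2584.4*161.91/1e12 = 2001.065 PJ
Step 2: Q_rec = Q_s * RF = 2001.065 * 0.155 = 310.17 PJ
Q_rec = 310.17 PJ


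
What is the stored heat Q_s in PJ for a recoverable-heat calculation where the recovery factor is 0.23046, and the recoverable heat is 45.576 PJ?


Q_s = Q_rec / RF
Q_s = 45.576 / 0.23046
Q_s = 197.76 PJ


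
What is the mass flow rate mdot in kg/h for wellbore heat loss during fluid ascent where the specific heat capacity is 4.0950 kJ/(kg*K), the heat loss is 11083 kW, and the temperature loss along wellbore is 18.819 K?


mdot = Q_loss / (cp * dT)
mdot = 11083 / (4.0950 * 18.819)
mdot = 143.8159 kg/s
Convert: 143.8159 kg/s * 3600.0 = 5.1774e+05 kg/h
mdot = 5.1774e+05 kg/h


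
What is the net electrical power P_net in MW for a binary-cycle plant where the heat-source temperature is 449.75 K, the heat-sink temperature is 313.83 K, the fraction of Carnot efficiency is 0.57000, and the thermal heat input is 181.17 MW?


Step 1: eta = (1 - Tc/Th)*f = (1 - 313.83/449.75)*0.57 = 0.1722610
Step 2: P_net = eta * Q_in = 0.1722610 * 181.17 = 31.209 MW
P_net = 31.209 MW


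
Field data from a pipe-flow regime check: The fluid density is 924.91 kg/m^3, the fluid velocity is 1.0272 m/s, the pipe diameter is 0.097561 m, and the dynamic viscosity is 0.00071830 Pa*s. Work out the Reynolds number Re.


Re = rho * vel * D / mu
Re = 924.91 * 1.0272 * 0.097561 / 0.00071830
Re = 1.2904e+05


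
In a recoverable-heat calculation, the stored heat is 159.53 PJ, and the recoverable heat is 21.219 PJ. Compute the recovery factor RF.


RF = Q_rec / Q_s
RF = 21.219 / 159.53
RF = 0.13301


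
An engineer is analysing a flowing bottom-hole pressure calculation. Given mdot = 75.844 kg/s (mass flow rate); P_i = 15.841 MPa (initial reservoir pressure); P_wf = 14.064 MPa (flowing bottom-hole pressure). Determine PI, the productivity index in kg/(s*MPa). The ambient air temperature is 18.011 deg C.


PI = mdot / (P_i - P_wf)
PI = 75.844 / (15.841 - 14.064)
PI = 42.681 kg/(s*MPa)


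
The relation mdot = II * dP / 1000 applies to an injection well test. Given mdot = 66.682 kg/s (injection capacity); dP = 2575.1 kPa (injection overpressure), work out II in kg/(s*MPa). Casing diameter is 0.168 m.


II = mdot * 1000 / dP
II = 66.682 * 1000 / 2575.1
II = 25.895 kg/(s*MPa)


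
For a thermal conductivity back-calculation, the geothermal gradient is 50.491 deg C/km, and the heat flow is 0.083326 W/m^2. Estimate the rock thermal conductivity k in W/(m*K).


k = q / (grad / 1000)
k = 0.083326 / (50.491 / 1000)
k = 1.6503 W/(m*K)


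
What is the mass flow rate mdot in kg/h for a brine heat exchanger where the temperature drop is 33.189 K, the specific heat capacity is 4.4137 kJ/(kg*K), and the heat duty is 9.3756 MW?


mdot = Q * 1000 / (cp * dT)
mdot = 9.3756 * 1000 / (4.4137 * 33.189)
mdot = 64.00326 kg/s
Convert: 64.00326 kg/s * 3600.0 = 2.3041e+05 kg/h
mdot = 2.3041e+05 kg/h


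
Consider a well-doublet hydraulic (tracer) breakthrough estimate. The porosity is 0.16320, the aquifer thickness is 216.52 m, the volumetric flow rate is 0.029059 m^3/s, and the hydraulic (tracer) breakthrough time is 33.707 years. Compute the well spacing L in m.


L = sqrt(t_bt*365.25*86400*3*Qv / (pi*hr*phi))
L = sqrt(33.707*365.25*86400*3*0.029059 / (pi*216.52*0.16320))
L = 913.96 m


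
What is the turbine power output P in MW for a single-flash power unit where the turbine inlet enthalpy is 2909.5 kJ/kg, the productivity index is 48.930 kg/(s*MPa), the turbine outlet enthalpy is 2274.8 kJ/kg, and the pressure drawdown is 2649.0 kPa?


Step 1: mdot = PI * dP / 1000 = 48.93 * 2649.0 / 1000 = 129.6156 kg/s
Step 2: P = mdot*(h_in - h_out)/1000 = 129.6156*(2909.5 - 2274.8)/1000 = 82.267 MW
P = 82.267 MW


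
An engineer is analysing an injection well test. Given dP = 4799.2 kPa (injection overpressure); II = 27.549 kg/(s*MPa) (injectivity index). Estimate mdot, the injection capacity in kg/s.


mdot = II * dP / 1000
mdot = 27.549 * 4799.2 / 1000
mdot = 132.21 kg/s


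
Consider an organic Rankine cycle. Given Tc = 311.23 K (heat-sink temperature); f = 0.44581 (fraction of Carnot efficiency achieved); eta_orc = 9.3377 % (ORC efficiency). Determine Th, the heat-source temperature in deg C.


Th = Tc / (1 - (eta_orc/100)/f)
Th = 311.23 / (1 - (9.3377/100)/0.44581)
Th = 393.6903 K
Convert to deg C: 393.6903 - 273.15 = 120.54 deg C
Th = 120.54 deg C


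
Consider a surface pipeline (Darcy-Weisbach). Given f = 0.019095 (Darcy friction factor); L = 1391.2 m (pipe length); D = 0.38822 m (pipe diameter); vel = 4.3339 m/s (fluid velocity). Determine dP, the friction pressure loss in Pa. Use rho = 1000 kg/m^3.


dP = f * (L/D) * (rho*vel^2/2) / 1000
dP = 0.019095 * (1391.2/0.38822) * (1000*4.3339^2/2) / 1000
dP = 642.6272 kPa
Convert: 642.6272 kPa * 1000.0 = 6.4263e+05 Pa
dP = 6.4263e+05 Pa


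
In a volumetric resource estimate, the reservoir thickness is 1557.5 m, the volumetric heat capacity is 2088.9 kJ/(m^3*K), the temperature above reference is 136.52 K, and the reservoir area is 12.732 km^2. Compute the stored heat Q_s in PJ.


Step 1: Vr = A*1e6*hr = 12.732*1e6*1557.5 = 1.983009e+10 m^3
Step 2: Q_s = Vr*rhoc*dT/1e12 = 1.983009e+10*2088.9*136.52/1e12 = 5655.1 PJ
Q_s = 5655.1 PJ


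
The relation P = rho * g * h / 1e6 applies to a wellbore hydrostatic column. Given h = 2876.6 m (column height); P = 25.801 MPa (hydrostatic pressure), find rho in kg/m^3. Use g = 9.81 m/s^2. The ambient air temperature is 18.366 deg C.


rho = P * 1e6 / (g * h)
rho = 25.801 * 1e6 / (9.81 * 2876.6)
rho = 914.30 kg/m^3


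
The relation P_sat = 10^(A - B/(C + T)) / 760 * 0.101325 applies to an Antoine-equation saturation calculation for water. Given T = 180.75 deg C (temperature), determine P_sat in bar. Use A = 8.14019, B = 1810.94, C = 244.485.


P_sat = 10^(A - B/(C + T)) / 760 * 0.101325
P_sat = 10^(8.14019 - 1810.94/(244.485 + 180.75)) / 760 * 0.101325
P_sat = 1.014875 MPa
Convert: 1.014875 MPa * 10.0 = 10.149 bar
P_sat = 10.149 bar


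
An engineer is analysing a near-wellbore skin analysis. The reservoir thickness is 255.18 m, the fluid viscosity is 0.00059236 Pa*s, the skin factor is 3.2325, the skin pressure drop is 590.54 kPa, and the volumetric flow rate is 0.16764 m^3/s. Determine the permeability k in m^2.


k = S*q*mu / (2*pi*dP_s*1000*hr)
k = 3.2325*0.16764*0.00059236 / (2*pi*590.54*1000*255.18)
k = 3.3902e-13 m^2


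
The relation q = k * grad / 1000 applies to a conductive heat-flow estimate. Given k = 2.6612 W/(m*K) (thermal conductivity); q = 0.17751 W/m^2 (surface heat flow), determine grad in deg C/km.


grad = q * 1000 / k
grad = 0.17751 * 1000 / 2.6612
grad = 66.703 deg C/km


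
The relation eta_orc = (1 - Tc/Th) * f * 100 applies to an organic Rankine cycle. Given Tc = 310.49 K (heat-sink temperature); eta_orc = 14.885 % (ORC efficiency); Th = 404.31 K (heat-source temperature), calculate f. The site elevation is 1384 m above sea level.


f = (eta_orc/100) / (1 - Tc/Th)
f = (14.885/100) / (1 - 310.49/404.31)
f = 0.64146


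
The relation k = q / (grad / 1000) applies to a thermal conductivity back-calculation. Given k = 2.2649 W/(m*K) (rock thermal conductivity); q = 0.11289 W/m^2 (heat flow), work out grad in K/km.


grad = q / k * 1000
grad = 0.11289 / 2.2649 * 1000
grad = 49.84326 deg C/km
Convert: 49.84326 deg C/km * 1.0 = 49.843 K/km
grad = 49.843 K/km


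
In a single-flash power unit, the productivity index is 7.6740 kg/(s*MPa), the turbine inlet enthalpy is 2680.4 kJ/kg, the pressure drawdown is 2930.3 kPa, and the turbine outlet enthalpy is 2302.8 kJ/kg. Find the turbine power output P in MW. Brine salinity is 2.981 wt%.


Step 1: mdot = PI * dP / 1000 = 7.674 * 2930.3 / 1000 = 22.48712 kg/s
Step 2: P = mdot*(h_in - h_out)/1000 = 22.48712*(2680.4 - 2302.8)/1000 = 8.4911 MW
P = 8.4911 MW


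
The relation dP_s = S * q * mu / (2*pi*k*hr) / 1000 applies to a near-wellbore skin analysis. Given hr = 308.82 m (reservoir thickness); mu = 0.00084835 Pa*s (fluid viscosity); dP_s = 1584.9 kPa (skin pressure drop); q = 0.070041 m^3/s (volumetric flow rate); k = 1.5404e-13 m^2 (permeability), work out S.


S = dP_s * 1000 * 2*pi*k*hr / (q*mu)
S = 1584.9 * 1000 * 2*pi*1.5404e-13*308.82 / (0.070041*0.00084835)
S = 7.9725


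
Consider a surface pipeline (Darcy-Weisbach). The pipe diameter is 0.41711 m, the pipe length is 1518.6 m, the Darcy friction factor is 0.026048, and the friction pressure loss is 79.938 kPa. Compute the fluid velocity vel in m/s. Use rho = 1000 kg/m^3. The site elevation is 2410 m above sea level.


vel = sqrt(dP*1000*2*D / (f*L*rho))
vel = sqrt(79.938*1000*2*0.41711 / (0.026048*1518.6*1000))
vel = 1.2984 m/s


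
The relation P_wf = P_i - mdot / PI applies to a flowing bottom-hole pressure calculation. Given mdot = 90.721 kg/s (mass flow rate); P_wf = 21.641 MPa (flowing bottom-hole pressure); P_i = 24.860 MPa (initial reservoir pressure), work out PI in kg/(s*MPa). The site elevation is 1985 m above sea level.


PI = mdot / (P_i - P_wf)
PI = 90.721 / (24.860 - 21.641)
PI = 28.183 kg/(s*MPa)


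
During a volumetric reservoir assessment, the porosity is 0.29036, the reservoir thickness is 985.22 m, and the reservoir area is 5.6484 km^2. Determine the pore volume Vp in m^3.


Vp = A * 1e6 * hr * phi
Vp = 5.6484 * 1e6 * 985.22 * 0.29036
Vp = 1.6158e+09 m^3


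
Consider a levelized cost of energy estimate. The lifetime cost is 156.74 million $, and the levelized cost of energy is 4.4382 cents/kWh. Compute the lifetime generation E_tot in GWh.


E_tot = C_tot / LCOE * 100
E_tot = 156.74 / 4.4382 * 100
E_tot = 3531.6 GWh


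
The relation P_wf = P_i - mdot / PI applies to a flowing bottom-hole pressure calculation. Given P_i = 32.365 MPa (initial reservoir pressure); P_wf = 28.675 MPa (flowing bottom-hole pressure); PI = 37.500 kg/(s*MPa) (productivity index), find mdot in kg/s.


mdot = (P_i - P_wf) * PI
mdot = (32.365 - 28.675) * 37.500
mdot = 138.38 kg/s


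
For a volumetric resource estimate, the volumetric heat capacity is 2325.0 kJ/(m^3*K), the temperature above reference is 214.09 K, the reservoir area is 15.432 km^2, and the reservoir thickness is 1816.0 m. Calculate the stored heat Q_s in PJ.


Step 1: Vr = A*1e6*hr = 15.432*1e6*1816.0 = 2.802451e+10 m^3
Step 2: Q_s = Vr*rhoc*dT/1e12 = 2.802451e+10*2325.0*214.09/1e12 = 13949 PJ
Q_s = 13949 PJ


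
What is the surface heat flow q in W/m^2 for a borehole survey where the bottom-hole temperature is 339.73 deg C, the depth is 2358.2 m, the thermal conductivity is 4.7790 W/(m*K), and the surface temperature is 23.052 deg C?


Step 1: grad = (T_d - T_surf)/d * 1000 = (339.73 - 23.052)/2358.2 * 1000 = 134.2880 deg C/km
Step 2: q = k * grad / 1000 = 4.779 * 134.2880 / 1000 = 0.64176 W/m^2
q = 0.64176 W/m^2


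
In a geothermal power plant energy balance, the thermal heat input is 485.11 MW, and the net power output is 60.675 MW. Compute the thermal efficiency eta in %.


eta = W_net / Q_in * 100
eta = 60.675 / 485.11 * 100
eta = 12.507 %


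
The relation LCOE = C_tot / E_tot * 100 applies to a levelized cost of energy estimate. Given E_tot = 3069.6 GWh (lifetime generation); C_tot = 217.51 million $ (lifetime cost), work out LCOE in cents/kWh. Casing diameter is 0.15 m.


LCOE = C_tot / E_tot * 100
LCOE = 217.51 / 3069.6 * 100
LCOE = 7.0859 cents/kWh


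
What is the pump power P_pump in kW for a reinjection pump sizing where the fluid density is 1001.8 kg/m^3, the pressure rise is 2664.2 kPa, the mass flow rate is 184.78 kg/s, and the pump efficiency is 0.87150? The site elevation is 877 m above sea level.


P_pump = mdot * dP / (rho * eta)
P_pump = 184.78 * 2664.2 / (1001.8 * 0.87150)
P_pump = 563.86 kW


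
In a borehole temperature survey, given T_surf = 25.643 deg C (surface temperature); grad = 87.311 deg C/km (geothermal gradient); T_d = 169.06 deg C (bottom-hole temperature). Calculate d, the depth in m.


d = (T_d - T_surf) / grad * 1000
d = (169.06 - 25.643) / 87.311 * 1000
d = 1642.6 m
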